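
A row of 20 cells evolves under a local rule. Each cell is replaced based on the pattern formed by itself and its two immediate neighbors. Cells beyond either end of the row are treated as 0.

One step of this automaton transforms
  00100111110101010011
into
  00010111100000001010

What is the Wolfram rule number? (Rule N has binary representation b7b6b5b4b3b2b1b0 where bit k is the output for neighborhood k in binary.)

position 6: 111 → 1  (bit 7 = 1)
position 9: 110 → 0  (bit 6 = 0)
position 10: 101 → 0  (bit 5 = 0)
position 3: 100 → 1  (bit 4 = 1)
position 5: 011 → 1  (bit 3 = 1)
position 2: 010 → 0  (bit 2 = 0)
position 1: 001 → 0  (bit 1 = 0)
position 0: 000 → 0  (bit 0 = 0)
bits b7..b0 = 10011000 = 152

152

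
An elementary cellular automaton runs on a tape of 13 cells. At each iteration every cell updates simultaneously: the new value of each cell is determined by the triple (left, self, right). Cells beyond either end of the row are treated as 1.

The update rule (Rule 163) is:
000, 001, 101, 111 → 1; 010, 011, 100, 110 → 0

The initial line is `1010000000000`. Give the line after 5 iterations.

iteration 1: 0100111111111
iteration 2: 1001011111111
iteration 3: 0010101111111
iteration 4: 0101010111111
iteration 5: 1010101011111

1010101011111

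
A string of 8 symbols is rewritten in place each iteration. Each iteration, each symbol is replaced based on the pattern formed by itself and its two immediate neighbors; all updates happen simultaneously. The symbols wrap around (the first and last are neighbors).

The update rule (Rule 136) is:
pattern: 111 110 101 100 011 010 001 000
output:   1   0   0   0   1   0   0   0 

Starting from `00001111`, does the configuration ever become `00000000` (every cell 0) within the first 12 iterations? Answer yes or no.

00001110
00001100
00001000
00000000
all cells are 0 at iteration 4

yes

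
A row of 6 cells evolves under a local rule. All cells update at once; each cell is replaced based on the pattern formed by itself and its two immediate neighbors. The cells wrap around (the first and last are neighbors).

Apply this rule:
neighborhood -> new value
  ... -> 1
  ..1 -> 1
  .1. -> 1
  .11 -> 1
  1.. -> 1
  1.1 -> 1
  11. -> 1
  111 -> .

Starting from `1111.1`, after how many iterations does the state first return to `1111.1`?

iteration 1: ...111
iteration 2: 1111.1

2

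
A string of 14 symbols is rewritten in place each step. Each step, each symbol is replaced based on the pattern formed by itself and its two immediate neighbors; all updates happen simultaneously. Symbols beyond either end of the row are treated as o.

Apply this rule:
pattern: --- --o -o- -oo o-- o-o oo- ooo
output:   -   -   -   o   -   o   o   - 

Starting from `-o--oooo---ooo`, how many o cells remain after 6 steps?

1

o---o--o---o--
o-------------
o-------------  (fixed point — unchanged through step 6)
count of o: 1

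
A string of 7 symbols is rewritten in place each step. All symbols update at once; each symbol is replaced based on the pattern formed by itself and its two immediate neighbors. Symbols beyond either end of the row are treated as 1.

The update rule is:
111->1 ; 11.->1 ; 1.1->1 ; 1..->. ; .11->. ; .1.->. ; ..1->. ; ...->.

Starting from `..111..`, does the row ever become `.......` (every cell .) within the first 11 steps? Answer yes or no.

yes

step 1: ...11..
step 2: ....1..
step 3: .......
all cells are . at step 3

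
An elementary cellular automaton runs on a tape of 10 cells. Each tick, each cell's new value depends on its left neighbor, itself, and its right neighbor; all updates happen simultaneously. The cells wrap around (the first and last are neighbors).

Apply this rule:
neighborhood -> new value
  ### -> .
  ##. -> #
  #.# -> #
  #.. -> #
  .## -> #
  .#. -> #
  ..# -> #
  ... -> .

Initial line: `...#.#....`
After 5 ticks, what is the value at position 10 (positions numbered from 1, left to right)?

tick 1: ..#####...
tick 2: .##...##..
tick 3: ####.####.
tick 4: #..###..##
tick 5: ####.####.
position 10 holds .

.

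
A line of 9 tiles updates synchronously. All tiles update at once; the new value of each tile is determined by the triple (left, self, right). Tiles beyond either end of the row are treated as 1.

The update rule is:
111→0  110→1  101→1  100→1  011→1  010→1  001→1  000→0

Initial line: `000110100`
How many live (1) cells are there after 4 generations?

7

101111111
111000000
001100001
111110011
count of 1: 7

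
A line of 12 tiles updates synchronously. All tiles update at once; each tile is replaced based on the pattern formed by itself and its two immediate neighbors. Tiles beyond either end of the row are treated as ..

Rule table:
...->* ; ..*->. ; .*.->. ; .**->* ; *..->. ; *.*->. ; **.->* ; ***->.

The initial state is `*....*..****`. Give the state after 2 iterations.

iteration 1: ..**....*..*
iteration 2: *.**.**.....

*.**.**.....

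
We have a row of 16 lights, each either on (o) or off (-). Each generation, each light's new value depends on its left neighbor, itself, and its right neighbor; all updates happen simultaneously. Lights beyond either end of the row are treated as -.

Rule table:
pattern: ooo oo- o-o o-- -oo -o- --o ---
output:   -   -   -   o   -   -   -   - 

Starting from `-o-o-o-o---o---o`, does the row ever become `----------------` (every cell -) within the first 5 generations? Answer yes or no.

--------o---o---
---------o---o--
----------o---o-
-----------o---o
------------o---
generation 5 is ------------o---, still not uniform -

no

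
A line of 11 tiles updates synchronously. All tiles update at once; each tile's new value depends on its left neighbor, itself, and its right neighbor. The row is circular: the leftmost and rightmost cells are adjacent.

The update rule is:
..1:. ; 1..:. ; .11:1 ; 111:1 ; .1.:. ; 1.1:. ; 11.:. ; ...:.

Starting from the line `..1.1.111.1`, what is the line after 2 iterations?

......11...
......1....

......1....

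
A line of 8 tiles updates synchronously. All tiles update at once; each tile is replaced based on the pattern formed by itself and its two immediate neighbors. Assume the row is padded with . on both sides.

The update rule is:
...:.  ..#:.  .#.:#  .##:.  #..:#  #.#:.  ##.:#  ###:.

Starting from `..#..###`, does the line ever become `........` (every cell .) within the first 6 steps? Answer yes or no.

no

..##...#
...##..#
....##.#
.....#.#
.....#.#  (fixed point — unchanged through step 6)
step 6 is .....#.#, still not uniform .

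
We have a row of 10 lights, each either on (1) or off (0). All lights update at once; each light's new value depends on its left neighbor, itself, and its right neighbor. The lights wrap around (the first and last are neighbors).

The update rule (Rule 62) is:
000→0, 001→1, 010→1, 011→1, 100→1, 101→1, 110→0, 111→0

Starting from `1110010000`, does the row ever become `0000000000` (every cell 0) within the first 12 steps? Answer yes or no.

step 1: 1001111001
step 2: 0111000111
step 3: 1100101100
step 4: 1011111011
step 5: 0110000110
step 6: 1101001101
step 7: 0011111011
step 8: 1110000110
step 9: 1001001101
step 10: 0111111011
step 11: 1100000110
step 12: 1010001101
step 12 is 1010001101, still not uniform 0

no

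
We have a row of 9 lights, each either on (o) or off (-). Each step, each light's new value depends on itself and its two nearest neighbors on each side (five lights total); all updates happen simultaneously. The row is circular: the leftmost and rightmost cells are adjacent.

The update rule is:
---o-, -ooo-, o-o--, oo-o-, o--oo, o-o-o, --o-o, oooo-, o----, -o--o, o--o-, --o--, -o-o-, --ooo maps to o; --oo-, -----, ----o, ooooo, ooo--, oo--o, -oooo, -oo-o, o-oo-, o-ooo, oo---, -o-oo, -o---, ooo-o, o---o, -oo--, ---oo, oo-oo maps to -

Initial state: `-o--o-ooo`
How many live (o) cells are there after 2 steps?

3

ooooo--o-
---o--oo-
count of o: 3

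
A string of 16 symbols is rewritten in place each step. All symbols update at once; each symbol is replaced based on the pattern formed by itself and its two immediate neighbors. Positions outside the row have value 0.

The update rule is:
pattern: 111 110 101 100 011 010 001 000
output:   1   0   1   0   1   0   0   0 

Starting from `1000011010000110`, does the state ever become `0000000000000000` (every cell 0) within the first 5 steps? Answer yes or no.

0000010100000100
0000001000000000
0000000000000000
all cells are 0 at step 3

yes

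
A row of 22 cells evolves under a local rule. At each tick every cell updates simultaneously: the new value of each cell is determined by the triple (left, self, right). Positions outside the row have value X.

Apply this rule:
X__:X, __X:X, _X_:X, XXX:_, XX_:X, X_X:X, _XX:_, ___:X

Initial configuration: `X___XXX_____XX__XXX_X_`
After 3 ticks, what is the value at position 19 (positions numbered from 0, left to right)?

tick 1: XXXX__XXXXXX_XXX__XXXX
tick 2: ___XXX_____XX__XXX____
tick 3: XXX__XXXXXX_XXX__XXXXX
position 19 holds X

X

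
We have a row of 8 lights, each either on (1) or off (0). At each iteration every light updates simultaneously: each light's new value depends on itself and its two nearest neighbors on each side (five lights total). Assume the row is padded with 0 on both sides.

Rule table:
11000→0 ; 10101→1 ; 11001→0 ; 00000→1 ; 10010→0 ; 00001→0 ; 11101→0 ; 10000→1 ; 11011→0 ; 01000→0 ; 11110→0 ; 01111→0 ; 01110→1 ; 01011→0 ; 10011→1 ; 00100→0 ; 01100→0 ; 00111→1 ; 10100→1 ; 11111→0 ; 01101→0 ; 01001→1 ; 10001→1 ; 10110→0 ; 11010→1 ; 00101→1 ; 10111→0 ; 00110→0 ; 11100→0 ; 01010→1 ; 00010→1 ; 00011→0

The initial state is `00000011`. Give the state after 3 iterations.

00100110

iteration 1: 11110000
iteration 2: 10000111
iteration 3: 00100110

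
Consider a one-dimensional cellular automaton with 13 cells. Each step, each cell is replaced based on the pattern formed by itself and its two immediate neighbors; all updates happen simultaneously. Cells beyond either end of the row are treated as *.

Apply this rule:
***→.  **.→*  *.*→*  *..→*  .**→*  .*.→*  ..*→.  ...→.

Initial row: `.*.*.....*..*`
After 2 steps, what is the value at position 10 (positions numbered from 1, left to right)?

*****....**.*
....**...****
position 10 holds *

*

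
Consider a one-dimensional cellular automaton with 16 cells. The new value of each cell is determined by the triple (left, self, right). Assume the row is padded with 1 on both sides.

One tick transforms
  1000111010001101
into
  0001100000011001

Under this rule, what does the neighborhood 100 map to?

0

At position 1 the neighborhood is 100; the next row has 0 there.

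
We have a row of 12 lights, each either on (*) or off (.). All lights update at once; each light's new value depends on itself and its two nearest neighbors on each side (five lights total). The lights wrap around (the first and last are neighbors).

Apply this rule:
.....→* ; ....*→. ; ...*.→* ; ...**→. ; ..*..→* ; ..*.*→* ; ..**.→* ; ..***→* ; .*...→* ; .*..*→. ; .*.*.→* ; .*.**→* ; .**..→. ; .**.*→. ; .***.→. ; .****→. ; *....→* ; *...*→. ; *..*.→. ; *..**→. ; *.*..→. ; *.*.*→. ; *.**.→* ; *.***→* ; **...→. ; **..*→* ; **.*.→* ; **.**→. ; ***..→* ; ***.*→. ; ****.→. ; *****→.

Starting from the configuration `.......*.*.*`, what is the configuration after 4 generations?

*****.***.*.
*.....*..*.*
..**.**..***
*.*..*.*.*.*

*.*..*.*.*.*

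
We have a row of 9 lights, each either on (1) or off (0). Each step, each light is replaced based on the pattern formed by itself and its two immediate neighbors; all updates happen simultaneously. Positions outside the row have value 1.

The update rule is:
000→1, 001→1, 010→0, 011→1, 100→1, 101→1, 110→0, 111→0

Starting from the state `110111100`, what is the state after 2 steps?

001100011
111011110

111011110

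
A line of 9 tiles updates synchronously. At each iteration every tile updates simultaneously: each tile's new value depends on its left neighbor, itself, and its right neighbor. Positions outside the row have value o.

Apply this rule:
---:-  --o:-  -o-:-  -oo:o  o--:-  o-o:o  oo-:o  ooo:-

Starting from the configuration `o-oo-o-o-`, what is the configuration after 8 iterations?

--------o

ooooo-o-o
----oo-oo
----oooo-
----o--oo
-------o-
--------o
--------o  (fixed point — unchanged through iteration 8)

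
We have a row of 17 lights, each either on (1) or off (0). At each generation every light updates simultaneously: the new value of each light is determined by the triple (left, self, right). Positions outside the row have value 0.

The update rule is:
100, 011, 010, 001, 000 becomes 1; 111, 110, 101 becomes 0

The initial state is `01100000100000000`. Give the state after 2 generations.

generation 1: 11011111111111111
generation 2: 10010000000000000

10010000000000000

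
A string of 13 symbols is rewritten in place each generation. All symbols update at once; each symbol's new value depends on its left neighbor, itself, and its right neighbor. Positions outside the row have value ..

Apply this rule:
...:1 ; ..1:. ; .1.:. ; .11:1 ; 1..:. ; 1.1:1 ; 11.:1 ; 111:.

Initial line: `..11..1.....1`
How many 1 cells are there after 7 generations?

generation 1: 1.11....111..
generation 2: .111.11.1.1.1
generation 3: .1.11111.1.1.
generation 4: ..11...11.1..
generation 5: 1.11.1.111..1
generation 6: .1111.11.1...
generation 7: .1..11111..11
count of 1: 8

8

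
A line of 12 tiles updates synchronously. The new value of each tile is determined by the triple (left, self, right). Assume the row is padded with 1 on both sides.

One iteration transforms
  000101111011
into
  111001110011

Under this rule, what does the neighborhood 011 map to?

At position 5 the neighborhood is 011; the next row has 1 there.

1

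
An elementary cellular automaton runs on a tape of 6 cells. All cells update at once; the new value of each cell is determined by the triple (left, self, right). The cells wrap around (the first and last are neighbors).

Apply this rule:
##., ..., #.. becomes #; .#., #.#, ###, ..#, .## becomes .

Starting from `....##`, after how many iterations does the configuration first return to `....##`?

6

iteration 1: ###..#
iteration 2: ..##..
iteration 3: #..###
iteration 4: ##....
iteration 5: .####.
iteration 6: ....##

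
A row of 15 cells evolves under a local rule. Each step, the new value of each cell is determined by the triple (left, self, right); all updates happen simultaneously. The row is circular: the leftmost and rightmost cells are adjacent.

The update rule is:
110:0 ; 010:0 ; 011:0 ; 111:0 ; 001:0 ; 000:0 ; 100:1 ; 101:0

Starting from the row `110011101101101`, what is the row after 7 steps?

001000000000000
000100000000000
000010000000000
000001000000000
000000100000000
000000010000000
000000001000000

000000001000000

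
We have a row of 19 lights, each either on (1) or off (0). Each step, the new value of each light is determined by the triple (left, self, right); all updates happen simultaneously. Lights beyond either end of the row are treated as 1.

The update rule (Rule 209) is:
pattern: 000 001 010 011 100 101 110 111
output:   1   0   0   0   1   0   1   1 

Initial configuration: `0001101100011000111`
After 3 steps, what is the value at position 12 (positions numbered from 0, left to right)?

0

step 1: 1100100111001110011
step 2: 1110010011100111001
step 3: 1111001001110011100
position 12 holds 0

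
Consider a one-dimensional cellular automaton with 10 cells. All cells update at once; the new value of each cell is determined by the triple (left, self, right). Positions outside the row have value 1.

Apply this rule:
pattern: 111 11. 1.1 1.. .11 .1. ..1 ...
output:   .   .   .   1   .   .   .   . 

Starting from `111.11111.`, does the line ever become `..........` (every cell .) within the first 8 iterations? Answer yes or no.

iteration 1: ..........
all cells are . at iteration 1

yes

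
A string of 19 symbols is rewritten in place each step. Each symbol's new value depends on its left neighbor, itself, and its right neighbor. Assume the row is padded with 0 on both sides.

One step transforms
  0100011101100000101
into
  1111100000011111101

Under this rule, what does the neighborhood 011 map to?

At position 5 the neighborhood is 011; the next row has 0 there.

0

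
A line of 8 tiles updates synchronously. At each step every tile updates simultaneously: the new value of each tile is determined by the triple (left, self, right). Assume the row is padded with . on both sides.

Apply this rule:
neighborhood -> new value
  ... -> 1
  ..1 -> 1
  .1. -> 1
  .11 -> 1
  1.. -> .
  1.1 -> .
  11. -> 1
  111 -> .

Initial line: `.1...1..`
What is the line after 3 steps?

step 1: 11.111.1
step 2: 11.1.1.1
step 3: 11.1.1.1

11.1.1.1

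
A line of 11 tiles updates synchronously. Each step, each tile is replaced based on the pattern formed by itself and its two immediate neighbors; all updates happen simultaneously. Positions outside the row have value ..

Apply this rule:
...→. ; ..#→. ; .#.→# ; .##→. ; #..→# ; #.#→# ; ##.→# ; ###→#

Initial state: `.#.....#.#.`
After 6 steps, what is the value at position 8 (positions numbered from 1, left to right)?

#

.##....####
..##....###
...##....##
....##....#
.....##...#
......##..#
position 8 holds #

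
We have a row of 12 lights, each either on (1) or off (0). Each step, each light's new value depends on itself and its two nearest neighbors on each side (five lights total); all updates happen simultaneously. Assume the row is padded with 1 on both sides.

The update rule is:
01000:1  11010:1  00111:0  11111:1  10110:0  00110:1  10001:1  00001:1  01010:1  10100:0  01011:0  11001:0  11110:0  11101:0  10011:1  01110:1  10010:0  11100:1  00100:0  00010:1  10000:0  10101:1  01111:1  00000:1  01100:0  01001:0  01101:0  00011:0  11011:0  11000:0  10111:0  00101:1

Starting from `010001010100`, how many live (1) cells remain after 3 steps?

101111111001
000111101010
010010011110
count of 1: 6

6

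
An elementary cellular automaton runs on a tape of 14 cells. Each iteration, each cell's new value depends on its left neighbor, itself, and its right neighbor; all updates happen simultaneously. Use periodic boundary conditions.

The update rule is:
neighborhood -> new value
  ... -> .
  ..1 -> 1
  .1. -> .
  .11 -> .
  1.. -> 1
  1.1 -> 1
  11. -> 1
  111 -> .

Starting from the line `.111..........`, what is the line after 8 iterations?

1..11.........
.11.11.......1
1.11.11.....1.
.1.11.11...1.1
1.1.11.11.1.1.
.1.1.11.11.1.1
1.1.1.11.11.1.
.1.1.1.11.11.1

.1.1.1.11.11.1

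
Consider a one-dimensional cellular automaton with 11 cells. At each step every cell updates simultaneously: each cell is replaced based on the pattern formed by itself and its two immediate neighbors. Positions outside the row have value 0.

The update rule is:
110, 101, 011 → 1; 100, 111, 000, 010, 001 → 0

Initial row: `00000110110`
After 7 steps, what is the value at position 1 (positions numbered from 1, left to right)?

0

00000111110
00000100010
00000000000
00000000000  (fixed point — unchanged through step 7)
position 1 holds 0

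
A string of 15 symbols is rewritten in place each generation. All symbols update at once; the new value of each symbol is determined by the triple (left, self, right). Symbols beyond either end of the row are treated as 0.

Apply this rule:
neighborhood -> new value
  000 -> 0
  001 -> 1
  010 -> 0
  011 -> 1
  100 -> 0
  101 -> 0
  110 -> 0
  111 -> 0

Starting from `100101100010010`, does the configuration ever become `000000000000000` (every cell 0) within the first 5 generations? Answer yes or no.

no

001001000100100
010010001001000
100100010010000
001000100100000
010001001000000
generation 5 is 010001001000000, still not uniform 0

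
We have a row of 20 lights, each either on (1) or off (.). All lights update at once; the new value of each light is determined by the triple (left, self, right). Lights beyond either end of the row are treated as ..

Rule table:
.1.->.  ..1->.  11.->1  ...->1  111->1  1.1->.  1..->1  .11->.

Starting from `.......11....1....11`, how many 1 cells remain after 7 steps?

step 1: 111111..1111..111..1
step 2: .111111..1111..111..
step 3: ..111111..1111..1111
step 4: 1..111111..1111..111
step 5: .1..111111..1111..11
step 6: ..1..111111..1111..1
step 7: 1..1..111111..1111..
count of 1: 12

12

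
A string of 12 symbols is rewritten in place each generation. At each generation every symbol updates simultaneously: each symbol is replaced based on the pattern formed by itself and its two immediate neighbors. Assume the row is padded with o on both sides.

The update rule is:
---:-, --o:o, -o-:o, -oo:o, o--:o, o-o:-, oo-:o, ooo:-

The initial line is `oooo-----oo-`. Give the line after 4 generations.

o-oooo-oo-o-

---oo---ooo-
o-oooo-oo-o-
o-o--o-oo-o-
o-oooo-oo-o-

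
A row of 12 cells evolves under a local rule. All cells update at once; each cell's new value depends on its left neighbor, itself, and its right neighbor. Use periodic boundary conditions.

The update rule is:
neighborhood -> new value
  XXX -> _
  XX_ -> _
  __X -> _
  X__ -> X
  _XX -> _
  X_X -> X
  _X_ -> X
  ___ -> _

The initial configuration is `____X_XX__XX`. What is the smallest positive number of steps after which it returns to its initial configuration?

X___XX__X___
XX____X_XX__
__X___XX__X_
__XX____X_XX
X___X___XX__
XX__XX____X_
__X___X___XX
X_XX__XX____
XX__X___X___
__X_XX__XX__
__XX__X___X_
____X_XX__XX

12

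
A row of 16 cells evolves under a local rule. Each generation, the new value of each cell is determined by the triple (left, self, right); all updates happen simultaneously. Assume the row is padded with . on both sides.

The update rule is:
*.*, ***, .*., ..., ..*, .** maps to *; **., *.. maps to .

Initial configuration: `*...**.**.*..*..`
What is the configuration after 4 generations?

*.***.**.**.**.*
****.**.**.**.**
***.**.**.**.**.
**.**.**.**.**..

**.**.**.**.**..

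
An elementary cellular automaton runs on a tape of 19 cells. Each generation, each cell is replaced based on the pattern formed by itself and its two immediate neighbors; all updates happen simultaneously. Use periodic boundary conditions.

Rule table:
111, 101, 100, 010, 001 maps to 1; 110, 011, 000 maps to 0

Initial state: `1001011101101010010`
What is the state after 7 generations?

1011111111111101010

1111101010011111111
1111011111101111111
1110101111010111111
1101110110111011111
1010101001010101111
0111111111111110111
1011111111111101010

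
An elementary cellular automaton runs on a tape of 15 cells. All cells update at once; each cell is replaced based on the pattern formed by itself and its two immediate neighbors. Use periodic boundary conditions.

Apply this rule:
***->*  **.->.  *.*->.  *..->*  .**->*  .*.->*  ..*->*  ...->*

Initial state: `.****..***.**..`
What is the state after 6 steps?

.***.***.*****.

****.****..*.**
***..***.***.**
**.****..**..**
*..***.***.****
.****..**..****
.***.***.*****.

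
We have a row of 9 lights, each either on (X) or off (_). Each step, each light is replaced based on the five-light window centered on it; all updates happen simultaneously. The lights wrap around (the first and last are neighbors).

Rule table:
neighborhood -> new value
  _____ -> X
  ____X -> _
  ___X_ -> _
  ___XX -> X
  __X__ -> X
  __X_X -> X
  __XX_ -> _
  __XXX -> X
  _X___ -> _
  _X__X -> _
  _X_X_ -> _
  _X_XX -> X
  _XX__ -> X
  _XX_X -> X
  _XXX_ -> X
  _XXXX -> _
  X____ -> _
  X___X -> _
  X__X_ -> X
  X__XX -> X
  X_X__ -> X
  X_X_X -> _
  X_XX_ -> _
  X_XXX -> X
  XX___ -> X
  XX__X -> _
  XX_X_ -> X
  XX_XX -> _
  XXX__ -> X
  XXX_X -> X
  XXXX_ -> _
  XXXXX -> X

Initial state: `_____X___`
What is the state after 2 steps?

__X_XX_XX

XXX__X__X
__X_XX_XX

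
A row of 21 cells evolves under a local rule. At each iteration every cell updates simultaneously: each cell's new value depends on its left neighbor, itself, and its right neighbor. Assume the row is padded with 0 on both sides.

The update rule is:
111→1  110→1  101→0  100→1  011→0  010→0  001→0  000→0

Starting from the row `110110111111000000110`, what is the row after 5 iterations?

010010011111100000011
001001001111110000001
000100100111111000000
000010010011111100000
000001001001111110000

000001001001111110000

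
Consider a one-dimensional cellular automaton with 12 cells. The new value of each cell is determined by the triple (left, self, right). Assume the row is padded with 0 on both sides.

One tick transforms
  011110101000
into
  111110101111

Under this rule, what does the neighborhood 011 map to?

1

At position 1 the neighborhood is 011; the next row has 1 there.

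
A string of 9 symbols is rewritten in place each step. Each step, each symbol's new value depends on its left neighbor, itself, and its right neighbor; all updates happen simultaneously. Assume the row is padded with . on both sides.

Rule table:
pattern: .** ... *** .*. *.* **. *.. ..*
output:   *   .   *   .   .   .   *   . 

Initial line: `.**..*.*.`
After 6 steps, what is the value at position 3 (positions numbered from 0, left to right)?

.*.*....*
....*....
.....*...
......*..
.......*.
........*
position 3 holds .

.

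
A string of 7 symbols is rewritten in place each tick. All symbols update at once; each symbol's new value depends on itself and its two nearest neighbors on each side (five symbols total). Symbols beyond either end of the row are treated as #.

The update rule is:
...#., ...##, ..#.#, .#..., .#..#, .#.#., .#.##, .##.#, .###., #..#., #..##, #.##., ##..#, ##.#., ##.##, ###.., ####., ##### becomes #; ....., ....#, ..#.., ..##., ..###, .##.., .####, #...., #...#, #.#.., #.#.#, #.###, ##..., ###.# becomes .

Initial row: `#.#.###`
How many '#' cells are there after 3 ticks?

5

tick 1: .#.#..#
tick 2: #.#.##.
tick 3: .#.####
count of #: 5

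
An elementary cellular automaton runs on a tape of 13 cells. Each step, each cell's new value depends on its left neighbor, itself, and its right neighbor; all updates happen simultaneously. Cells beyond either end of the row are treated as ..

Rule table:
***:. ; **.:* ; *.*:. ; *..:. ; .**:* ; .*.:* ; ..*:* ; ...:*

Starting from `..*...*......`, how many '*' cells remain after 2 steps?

6

step 1: ***.***.*****
step 2: *.*.*.*.*...*
count of *: 6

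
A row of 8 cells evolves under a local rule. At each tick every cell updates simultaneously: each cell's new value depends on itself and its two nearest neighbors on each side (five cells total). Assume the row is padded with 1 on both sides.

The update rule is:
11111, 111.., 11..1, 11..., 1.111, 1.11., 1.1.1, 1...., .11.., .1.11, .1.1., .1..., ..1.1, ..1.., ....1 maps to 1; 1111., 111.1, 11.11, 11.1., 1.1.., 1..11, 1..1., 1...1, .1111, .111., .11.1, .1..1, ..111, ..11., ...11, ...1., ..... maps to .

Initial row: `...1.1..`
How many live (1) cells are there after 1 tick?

3

1..11...
count of 1: 3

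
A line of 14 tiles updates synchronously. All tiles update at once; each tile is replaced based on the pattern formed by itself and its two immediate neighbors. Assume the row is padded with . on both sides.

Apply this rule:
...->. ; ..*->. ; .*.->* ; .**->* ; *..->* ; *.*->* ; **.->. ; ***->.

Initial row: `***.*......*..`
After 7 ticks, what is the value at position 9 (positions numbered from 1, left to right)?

*

tick 1: *..***.....**.
tick 2: **.*..*....*.*
tick 3: *.***.**...***
tick 4: ***..**.*..*..
tick 5: *..*.*.***.**.
tick 6: **.*****..**.*
tick 7: *.**....*.*.**
position 9 holds *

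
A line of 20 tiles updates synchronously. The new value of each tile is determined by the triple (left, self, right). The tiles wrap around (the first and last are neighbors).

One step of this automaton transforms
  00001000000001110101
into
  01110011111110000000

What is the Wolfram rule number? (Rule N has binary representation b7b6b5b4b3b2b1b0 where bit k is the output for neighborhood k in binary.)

position 14: 111 → 0  (bit 7 = 0)
position 15: 110 → 0  (bit 6 = 0)
position 16: 101 → 0  (bit 5 = 0)
position 0: 100 → 0  (bit 4 = 0)
position 13: 011 → 0  (bit 3 = 0)
position 4: 010 → 0  (bit 2 = 0)
position 3: 001 → 1  (bit 1 = 1)
position 1: 000 → 1  (bit 0 = 1)
bits b7..b0 = 00000011 = 3

3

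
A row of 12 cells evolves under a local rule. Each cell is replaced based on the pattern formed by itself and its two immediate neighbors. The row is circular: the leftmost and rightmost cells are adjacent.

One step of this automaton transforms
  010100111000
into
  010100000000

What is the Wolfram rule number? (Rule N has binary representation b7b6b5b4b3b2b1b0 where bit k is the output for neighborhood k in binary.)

4

position 7: 111 → 0  (bit 7 = 0)
position 8: 110 → 0  (bit 6 = 0)
position 2: 101 → 0  (bit 5 = 0)
position 4: 100 → 0  (bit 4 = 0)
position 6: 011 → 0  (bit 3 = 0)
position 1: 010 → 1  (bit 2 = 1)
position 0: 001 → 0  (bit 1 = 0)
position 10: 000 → 0  (bit 0 = 0)
bits b7..b0 = 00000100 = 4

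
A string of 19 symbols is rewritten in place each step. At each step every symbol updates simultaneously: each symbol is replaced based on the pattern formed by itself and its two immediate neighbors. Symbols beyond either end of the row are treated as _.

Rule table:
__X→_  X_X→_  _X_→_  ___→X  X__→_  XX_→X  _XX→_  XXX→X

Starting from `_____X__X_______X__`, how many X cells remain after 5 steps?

4

step 1: XXXX______XXXXX___X
step 2: _XXX_XXXX__XXXX_X__
step 3: __XX__XXX___XXX___X
step 4: X__X___XX_X__XX_X__
step 5: _____X__X_____X___X
count of X: 4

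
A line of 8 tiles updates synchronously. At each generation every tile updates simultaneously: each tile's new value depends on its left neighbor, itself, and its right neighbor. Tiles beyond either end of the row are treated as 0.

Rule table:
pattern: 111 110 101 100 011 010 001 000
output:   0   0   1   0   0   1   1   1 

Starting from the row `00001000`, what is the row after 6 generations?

11111011
00000100
11111101
00000011
11111100
00000001

00000001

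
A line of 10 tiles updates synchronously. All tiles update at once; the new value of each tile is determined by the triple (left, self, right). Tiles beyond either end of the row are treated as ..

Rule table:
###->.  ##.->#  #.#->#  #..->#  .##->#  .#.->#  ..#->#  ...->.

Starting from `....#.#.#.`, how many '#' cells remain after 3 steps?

6

step 1: ...#######
step 2: ..##.....#
step 3: .####...##
count of #: 6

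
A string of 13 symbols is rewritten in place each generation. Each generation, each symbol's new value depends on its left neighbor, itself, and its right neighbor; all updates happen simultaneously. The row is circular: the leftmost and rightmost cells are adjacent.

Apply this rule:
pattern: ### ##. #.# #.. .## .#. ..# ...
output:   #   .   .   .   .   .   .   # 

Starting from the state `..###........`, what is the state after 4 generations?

#..#..#######
.......######
.#####..####.
..###....##..

..###....##..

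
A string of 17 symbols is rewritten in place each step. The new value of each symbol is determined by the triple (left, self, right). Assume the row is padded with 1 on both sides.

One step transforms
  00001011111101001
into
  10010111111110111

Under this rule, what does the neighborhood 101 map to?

At position 5 the neighborhood is 101; the next row has 1 there.

1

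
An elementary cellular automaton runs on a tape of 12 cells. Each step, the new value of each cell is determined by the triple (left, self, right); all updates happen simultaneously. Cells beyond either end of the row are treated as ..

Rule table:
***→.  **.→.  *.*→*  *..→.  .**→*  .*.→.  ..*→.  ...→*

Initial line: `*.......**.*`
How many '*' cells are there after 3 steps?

5

..*****.*.*.
*.*....*.*..
.*..**..*..*
count of *: 5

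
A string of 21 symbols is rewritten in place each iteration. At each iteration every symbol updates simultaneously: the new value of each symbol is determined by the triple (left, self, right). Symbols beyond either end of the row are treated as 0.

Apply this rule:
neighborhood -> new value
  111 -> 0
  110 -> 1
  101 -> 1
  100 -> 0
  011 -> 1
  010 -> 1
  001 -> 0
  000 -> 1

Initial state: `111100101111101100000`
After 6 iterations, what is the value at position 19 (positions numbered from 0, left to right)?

100100111000111101111
100100101010100111001
100100111111100101001
100100100000100111001
100100101110100101001
100100111011100111001
position 19 holds 0

0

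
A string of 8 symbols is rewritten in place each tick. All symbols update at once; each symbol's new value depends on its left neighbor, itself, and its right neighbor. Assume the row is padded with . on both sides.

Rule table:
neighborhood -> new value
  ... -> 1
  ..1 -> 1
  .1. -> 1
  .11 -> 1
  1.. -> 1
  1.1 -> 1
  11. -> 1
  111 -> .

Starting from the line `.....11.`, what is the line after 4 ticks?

11111111
1......1
11111111  (repeats tick 1; period 2)
tick 4: 1......1

1......1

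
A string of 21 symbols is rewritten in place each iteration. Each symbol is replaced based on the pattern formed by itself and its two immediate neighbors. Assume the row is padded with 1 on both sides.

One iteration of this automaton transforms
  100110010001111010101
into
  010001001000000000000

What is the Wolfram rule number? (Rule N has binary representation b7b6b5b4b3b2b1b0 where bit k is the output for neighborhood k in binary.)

16

position 12: 111 → 0  (bit 7 = 0)
position 0: 110 → 0  (bit 6 = 0)
position 15: 101 → 0  (bit 5 = 0)
position 1: 100 → 1  (bit 4 = 1)
position 3: 011 → 0  (bit 3 = 0)
position 7: 010 → 0  (bit 2 = 0)
position 2: 001 → 0  (bit 1 = 0)
position 9: 000 → 0  (bit 0 = 0)
bits b7..b0 = 00010000 = 16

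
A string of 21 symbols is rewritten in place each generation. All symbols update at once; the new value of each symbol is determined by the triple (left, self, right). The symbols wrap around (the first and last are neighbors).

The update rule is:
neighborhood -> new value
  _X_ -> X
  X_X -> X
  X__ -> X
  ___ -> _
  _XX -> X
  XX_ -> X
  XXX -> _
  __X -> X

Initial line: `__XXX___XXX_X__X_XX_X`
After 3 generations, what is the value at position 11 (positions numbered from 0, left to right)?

X

XXX_XX_XX_XXXXXXXXXXX
__XXXXXXXXX__________
_XX_______XX_________
position 11 holds X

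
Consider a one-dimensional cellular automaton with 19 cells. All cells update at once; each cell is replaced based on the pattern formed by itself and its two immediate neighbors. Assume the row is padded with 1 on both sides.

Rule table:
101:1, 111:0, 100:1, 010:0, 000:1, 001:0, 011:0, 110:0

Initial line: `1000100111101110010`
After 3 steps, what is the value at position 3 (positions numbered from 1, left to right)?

0

0110010000010001001
1001001111001100100
0100100000100010010
position 3 holds 0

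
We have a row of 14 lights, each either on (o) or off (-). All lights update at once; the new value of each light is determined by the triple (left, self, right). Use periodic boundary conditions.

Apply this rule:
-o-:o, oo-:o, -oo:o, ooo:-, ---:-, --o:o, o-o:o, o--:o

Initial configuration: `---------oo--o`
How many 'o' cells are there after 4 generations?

8

generation 1: o-------oooooo
generation 2: oo-----oo-----
generation 3: ooo---oooo---o
generation 4: --oo-oo--oo-oo
count of o: 8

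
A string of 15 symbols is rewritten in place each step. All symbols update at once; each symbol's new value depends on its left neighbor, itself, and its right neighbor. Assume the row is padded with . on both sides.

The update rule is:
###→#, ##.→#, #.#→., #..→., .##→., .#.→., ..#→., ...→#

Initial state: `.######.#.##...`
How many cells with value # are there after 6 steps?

7

..#####....#.##
#..####.##....#
....###..#.##..
###..##.....#.#
.##...#.###....
..#.#....##.###
count of #: 7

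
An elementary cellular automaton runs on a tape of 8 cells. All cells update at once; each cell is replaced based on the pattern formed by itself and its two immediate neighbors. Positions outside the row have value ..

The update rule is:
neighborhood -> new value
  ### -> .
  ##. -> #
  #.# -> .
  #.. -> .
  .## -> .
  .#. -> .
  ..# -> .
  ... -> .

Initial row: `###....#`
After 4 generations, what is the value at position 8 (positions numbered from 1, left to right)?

..#.....
........
........  (fixed point — unchanged through generation 4)
position 8 holds .

.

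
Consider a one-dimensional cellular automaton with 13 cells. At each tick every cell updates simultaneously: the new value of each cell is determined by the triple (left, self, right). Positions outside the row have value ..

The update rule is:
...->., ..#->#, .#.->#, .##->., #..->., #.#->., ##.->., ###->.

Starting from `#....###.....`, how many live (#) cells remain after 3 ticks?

tick 1: #...#........
tick 2: #..##........
tick 3: #.#..........
count of #: 2

2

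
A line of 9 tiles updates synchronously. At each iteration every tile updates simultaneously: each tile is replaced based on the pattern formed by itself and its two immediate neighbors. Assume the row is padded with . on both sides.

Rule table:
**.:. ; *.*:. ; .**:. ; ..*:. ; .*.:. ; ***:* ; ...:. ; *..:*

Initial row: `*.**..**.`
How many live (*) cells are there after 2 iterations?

1

iteration 1: ....*...*
iteration 2: .....*...
count of *: 1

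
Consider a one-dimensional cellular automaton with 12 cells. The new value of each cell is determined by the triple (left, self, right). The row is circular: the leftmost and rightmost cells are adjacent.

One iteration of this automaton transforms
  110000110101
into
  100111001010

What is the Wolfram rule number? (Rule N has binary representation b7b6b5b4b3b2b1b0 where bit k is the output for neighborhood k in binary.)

position 0: 111 → 1  (bit 7 = 1)
position 1: 110 → 0  (bit 6 = 0)
position 8: 101 → 1  (bit 5 = 1)
position 2: 100 → 0  (bit 4 = 0)
position 6: 011 → 0  (bit 3 = 0)
position 9: 010 → 0  (bit 2 = 0)
position 5: 001 → 1  (bit 1 = 1)
position 3: 000 → 1  (bit 0 = 1)
bits b7..b0 = 10100011 = 163

163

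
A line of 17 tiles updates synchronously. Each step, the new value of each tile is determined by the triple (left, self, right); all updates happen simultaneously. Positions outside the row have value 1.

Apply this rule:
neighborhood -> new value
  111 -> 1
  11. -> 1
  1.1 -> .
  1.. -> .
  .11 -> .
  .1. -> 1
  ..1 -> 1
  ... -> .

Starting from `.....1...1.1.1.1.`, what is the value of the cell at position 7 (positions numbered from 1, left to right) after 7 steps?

....11..11.1.1.1.
...1.1.1.1.1.1.1.
..11.1.1.1.1.1.1.
.1.1.1.1.1.1.1.1.
.1.1.1.1.1.1.1.1.  (fixed point — unchanged through step 7)
position 7 holds .

.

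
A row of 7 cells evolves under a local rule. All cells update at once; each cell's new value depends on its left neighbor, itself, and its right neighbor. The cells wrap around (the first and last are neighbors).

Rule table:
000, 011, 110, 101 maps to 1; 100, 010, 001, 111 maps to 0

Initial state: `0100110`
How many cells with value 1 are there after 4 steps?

3

0000110
1110110
1011111
1110000
count of 1: 3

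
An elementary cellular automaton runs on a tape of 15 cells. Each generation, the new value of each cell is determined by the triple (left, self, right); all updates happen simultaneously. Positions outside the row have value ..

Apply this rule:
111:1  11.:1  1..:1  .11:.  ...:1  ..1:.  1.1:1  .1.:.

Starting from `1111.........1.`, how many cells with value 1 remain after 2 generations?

.11111111111..1
..11111111111..
count of 1: 11

11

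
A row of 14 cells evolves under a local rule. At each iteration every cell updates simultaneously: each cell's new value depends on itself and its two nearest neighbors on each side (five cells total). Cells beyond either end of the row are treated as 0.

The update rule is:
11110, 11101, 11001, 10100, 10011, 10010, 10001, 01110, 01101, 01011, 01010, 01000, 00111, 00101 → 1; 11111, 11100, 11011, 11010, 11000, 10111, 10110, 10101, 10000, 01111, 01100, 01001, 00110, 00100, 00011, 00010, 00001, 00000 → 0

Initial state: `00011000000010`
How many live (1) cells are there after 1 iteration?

1

00000000000001
count of 1: 1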